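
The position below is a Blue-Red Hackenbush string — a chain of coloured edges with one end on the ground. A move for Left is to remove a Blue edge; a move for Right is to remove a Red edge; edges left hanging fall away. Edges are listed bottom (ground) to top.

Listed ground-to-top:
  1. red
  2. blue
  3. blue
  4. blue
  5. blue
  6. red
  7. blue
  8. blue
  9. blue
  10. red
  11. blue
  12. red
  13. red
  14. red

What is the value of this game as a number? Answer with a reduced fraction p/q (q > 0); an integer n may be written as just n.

-559/8192

Recurse on prefixes of the 14-edge string red blue blue blue blue red blue blue blue red blue red red red:
1 of 14 · r · max L −∞ · min R 0 -> -1
2 of 14 · rb · max L -1 · min R 0 -> -1/2
3 of 14 · rbb · max L -1/2 · min R 0 -> -1/4
4 of 14 · rbbb · max L -1/4 · min R 0 -> -1/8
5 of 14 · rbbbb · max L -1/8 · min R 0 -> -1/16
6 of 14 · rbbbbr · max L -1/8 · min R -1/16 -> -3/32
7 of 14 · rbbbbrb · max L -3/32 · min R -1/16 -> -5/64
8 of 14 · rbbbbrbb · max L -5/64 · min R -1/16 -> -9/128
9 of 14 · rbbbbrbbb · max L -9/128 · min R -1/16 -> -17/256
10 of 14 · rbbbbrbbbr · max L -9/128 · min R -17/256 -> -35/512
11 of 14 · rbbbbrbbbrb · max L -35/512 · min R -17/256 -> -69/1024
12 of 14 · rbbbbrbbbrbr · max L -35/512 · min R -69/1024 -> -139/2048
13 of 14 · rbbbbrbbbrbrr · max L -35/512 · min R -139/2048 -> -279/4096
14 of 14 · rbbbbrbbbrbrrr · max L -35/512 · min R -279/4096 -> -559/8192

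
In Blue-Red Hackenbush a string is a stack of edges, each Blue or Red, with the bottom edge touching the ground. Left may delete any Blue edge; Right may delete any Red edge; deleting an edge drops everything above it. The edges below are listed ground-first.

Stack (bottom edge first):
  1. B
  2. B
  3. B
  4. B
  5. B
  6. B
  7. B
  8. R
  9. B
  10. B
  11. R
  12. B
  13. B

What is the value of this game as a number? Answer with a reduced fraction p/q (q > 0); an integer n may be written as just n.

439/64

1 of 13 · B · max L 0 · min R +∞ = 1
2 of 13 · BB · max L 1 · min R +∞ = 2
3 of 13 · BBB · max L 2 · min R +∞ = 3
4 of 13 · BBBB · max L 3 · min R +∞ = 4
5 of 13 · BBBBB · max L 4 · min R +∞ = 5
6 of 13 · BBBBBB · max L 5 · min R +∞ = 6
7 of 13 · BBBBBBB · max L 6 · min R +∞ = 7
8 of 13 · BBBBBBBR · max L 6 · min R 7 = 13/2
9 of 13 · BBBBBBBRB · max L 13/2 · min R 7 = 27/4
10 of 13 · BBBBBBBRBB · max L 27/4 · min R 7 = 55/8
11 of 13 · BBBBBBBRBBR · max L 27/4 · min R 55/8 = 109/16
12 of 13 · BBBBBBBRBBRB · max L 109/16 · min R 55/8 = 219/32
13 of 13 · BBBBBBBRBBRBB · max L 219/32 · min R 55/8 = 439/64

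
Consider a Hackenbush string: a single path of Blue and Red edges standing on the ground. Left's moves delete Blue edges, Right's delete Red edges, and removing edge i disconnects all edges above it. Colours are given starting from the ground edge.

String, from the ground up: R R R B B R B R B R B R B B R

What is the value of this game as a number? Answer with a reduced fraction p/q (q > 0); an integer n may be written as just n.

Prefix values for R R R B B R B R B R B R B B R via {L|R} + simplicity:
value(R) = { (no moves) | 0 } so -1
value(RR) = { (no moves) | -1; 0 } so -2
value(RRR) = { (no moves) | -2; -1; 0 } so -3
value(RRRB) = { -3 | -2; -1; 0 } so -5/2
value(RRRBB) = { -3; -5/2 | -2; -1; 0 } so -9/4
value(RRRBBR) = { -3; -5/2 | -9/4; -2; -1; 0 } so -19/8
value(RRRBBRB) = { -3; -5/2; -19/8 | -9/4; -2; -1; 0 } so -37/16
value(RRRBBRBR) = { -3; -5/2; -19/8 | -37/16; -9/4; -2; -1; 0 } so -75/32
value(RRRBBRBRB) = { -3; -5/2; -19/8; -75/32 | -37/16; -9/4; -2; -1; 0 } so -149/64
value(RRRBBRBRBR) = { -3; -5/2; -19/8; -75/32 | -149/64; -37/16; -9/4; -2; -1; 0 } so -299/128
value(RRRBBRBRBRB) = { -3; -5/2; -19/8; -75/32; -299/128 | -149/64; -37/16; -9/4; -2; -1; 0 } so -597/256
value(RRRBBRBRBRBR) = { -3; -5/2; -19/8; -75/32; -299/128 | -597/256; -149/64; -37/16; -9/4; -2; -1; 0 } so -1195/512
value(RRRBBRBRBRBRB) = { -3; -5/2; -19/8; -75/32; -299/128; -1195/512 | -597/256; -149/64; -37/16; -9/4; -2; -1; 0 } so -2389/1024
value(RRRBBRBRBRBRBB) = { -3; -5/2; -19/8; -75/32; -299/128; -1195/512; -2389/1024 | -597/256; -149/64; -37/16; -9/4; -2; -1; 0 } so -4777/2048
value(RRRBBRBRBRBRBBR) = { -3; -5/2; -19/8; -75/32; -299/128; -1195/512; -2389/1024 | -4777/2048; -597/256; -149/64; -37/16; -9/4; -2; -1; 0 } so -9555/4096

-9555/4096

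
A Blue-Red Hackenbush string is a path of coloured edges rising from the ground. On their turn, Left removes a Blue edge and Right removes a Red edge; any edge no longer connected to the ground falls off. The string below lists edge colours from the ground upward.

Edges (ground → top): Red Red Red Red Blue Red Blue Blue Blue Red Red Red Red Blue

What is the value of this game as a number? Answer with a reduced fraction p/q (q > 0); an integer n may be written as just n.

-3645/1024

Build g(s[:k]) for k = 1..14, string s = Red Red Red Red Blue Red Blue Blue Blue Red Red Red Red Blue.
g(R) = { (no moves) | 0 } gives -1
g(RR) = { (no moves) | -1 0 } gives -2
g(RRR) = { (no moves) | -2 -1 0 } gives -3
g(RRRR) = { (no moves) | -3 -2 -1 0 } gives -4
g(RRRRB) = { -4 | -3 -2 -1 0 } gives -7/2
g(RRRRBR) = { -4 | -7/2 -3 -2 -1 0 } gives -15/4
g(RRRRBRB) = { -4 -15/4 | -7/2 -3 -2 -1 0 } gives -29/8
g(RRRRBRBB) = { -4 -15/4 -29/8 | -7/2 -3 -2 -1 0 } gives -57/16
g(RRRRBRBBB) = { -4 -15/4 -29/8 -57/16 | -7/2 -3 -2 -1 0 } gives -113/32
g(RRRRBRBBBR) = { -4 -15/4 -29/8 -57/16 | -113/32 -7/2 -3 -2 -1 0 } gives -227/64
g(RRRRBRBBBRR) = { -4 -15/4 -29/8 -57/16 | -227/64 -113/32 -7/2 -3 -2 -1 0 } gives -455/128
g(RRRRBRBBBRRR) = { -4 -15/4 -29/8 -57/16 | -455/128 -227/64 -113/32 -7/2 -3 -2 -1 0 } gives -911/256
g(RRRRBRBBBRRRR) = { -4 -15/4 -29/8 -57/16 | -911/256 -455/128 -227/64 -113/32 -7/2 -3 -2 -1 0 } gives -1823/512
g(RRRRBRBBBRRRRB) = { -4 -15/4 -29/8 -57/16 -1823/512 | -911/256 -455/128 -227/64 -113/32 -7/2 -3 -2 -1 0 } gives -3645/1024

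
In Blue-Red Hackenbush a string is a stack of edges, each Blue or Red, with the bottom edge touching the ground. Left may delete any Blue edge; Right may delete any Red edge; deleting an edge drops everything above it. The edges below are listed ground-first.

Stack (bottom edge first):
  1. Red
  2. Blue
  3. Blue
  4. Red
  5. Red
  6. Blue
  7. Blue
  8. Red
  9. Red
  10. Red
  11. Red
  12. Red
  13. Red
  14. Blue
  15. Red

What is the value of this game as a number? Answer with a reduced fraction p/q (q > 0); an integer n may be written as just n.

-6651/16384

Build v(s[:k]) for k = 1..15, string s = Red Blue Blue Red Red Blue Blue Red Red Red Red Red Red Blue Red.
step 1: add Red to get R; options L={ · } R={ 0 } gives -1
step 2: add Blue to get RB; options L={ -1 } R={ 0 } gives -1/2
step 3: add Blue to get RBB; options L={ -1, -1/2 } R={ 0 } gives -1/4
step 4: add Red to get RBBR; options L={ -1, -1/2 } R={ -1/4, 0 } gives -3/8
step 5: add Red to get RBBRR; options L={ -1, -1/2 } R={ -3/8, -1/4, 0 } gives -7/16
step 6: add Blue to get RBBRRB; options L={ -1, -1/2, -7/16 } R={ -3/8, -1/4, 0 } gives -13/32
step 7: add Blue to get RBBRRBB; options L={ -1, -1/2, -7/16, -13/32 } R={ -3/8, -1/4, 0 } gives -25/64
step 8: add Red to get RBBRRBBR; options L={ -1, -1/2, -7/16, -13/32 } R={ -25/64, -3/8, -1/4, 0 } gives -51/128
step 9: add Red to get RBBRRBBRR; options L={ -1, -1/2, -7/16, -13/32 } R={ -51/128, -25/64, -3/8, -1/4, 0 } gives -103/256
step 10: add Red to get RBBRRBBRRR; options L={ -1, -1/2, -7/16, -13/32 } R={ -103/256, -51/128, -25/64, -3/8, -1/4, 0 } gives -207/512
step 11: add Red to get RBBRRBBRRRR; options L={ -1, -1/2, -7/16, -13/32 } R={ -207/512, -103/256, -51/128, -25/64, -3/8, -1/4, 0 } gives -415/1024
step 12: add Red to get RBBRRBBRRRRR; options L={ -1, -1/2, -7/16, -13/32 } R={ -415/1024, -207/512, -103/256, -51/128, -25/64, -3/8, -1/4, 0 } gives -831/2048
step 13: add Red to get RBBRRBBRRRRRR; options L={ -1, -1/2, -7/16, -13/32 } R={ -831/2048, -415/1024, -207/512, -103/256, -51/128, -25/64, -3/8, -1/4, 0 } gives -1663/4096
step 14: add Blue to get RBBRRBBRRRRRRB; options L={ -1, -1/2, -7/16, -13/32, -1663/4096 } R={ -831/2048, -415/1024, -207/512, -103/256, -51/128, -25/64, -3/8, -1/4, 0 } gives -3325/8192
step 15: add Red to get RBBRRBBRRRRRRBR; options L={ -1, -1/2, -7/16, -13/32, -1663/4096 } R={ -3325/8192, -831/2048, -415/1024, -207/512, -103/256, -51/128, -25/64, -3/8, -1/4, 0 } gives -6651/16384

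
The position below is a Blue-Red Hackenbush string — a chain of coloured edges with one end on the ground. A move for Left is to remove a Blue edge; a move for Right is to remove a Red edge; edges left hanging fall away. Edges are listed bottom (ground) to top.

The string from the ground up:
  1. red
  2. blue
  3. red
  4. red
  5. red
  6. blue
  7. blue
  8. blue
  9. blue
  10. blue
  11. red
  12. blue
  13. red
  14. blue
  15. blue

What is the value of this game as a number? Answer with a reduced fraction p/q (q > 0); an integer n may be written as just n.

-14377/16384

edge 1 of 15 (red): { · | 0 } ⇒ -1
edge 2 of 15 (blue): { -1 | 0 } ⇒ -1/2
edge 3 of 15 (red): { -1 | -1/2,0 } ⇒ -3/4
edge 4 of 15 (red): { -1 | -3/4,-1/2,0 } ⇒ -7/8
edge 5 of 15 (red): { -1 | -7/8,-3/4,-1/2,0 } ⇒ -15/16
edge 6 of 15 (blue): { -1,-15/16 | -7/8,-3/4,-1/2,0 } ⇒ -29/32
edge 7 of 15 (blue): { -1,-15/16,-29/32 | -7/8,-3/4,-1/2,0 } ⇒ -57/64
edge 8 of 15 (blue): { -1,-15/16,-29/32,-57/64 | -7/8,-3/4,-1/2,0 } ⇒ -113/128
edge 9 of 15 (blue): { -1,-15/16,-29/32,-57/64,-113/128 | -7/8,-3/4,-1/2,0 } ⇒ -225/256
edge 10 of 15 (blue): { -1,-15/16,-29/32,-57/64,-113/128,-225/256 | -7/8,-3/4,-1/2,0 } ⇒ -449/512
edge 11 of 15 (red): { -1,-15/16,-29/32,-57/64,-113/128,-225/256 | -449/512,-7/8,-3/4,-1/2,0 } ⇒ -899/1024
edge 12 of 15 (blue): { -1,-15/16,-29/32,-57/64,-113/128,-225/256,-899/1024 | -449/512,-7/8,-3/4,-1/2,0 } ⇒ -1797/2048
edge 13 of 15 (red): { -1,-15/16,-29/32,-57/64,-113/128,-225/256,-899/1024 | -1797/2048,-449/512,-7/8,-3/4,-1/2,0 } ⇒ -3595/4096
edge 14 of 15 (blue): { -1,-15/16,-29/32,-57/64,-113/128,-225/256,-899/1024,-3595/4096 | -1797/2048,-449/512,-7/8,-3/4,-1/2,0 } ⇒ -7189/8192
edge 15 of 15 (blue): { -1,-15/16,-29/32,-57/64,-113/128,-225/256,-899/1024,-3595/4096,-7189/8192 | -1797/2048,-449/512,-7/8,-3/4,-1/2,0 } ⇒ -14377/16384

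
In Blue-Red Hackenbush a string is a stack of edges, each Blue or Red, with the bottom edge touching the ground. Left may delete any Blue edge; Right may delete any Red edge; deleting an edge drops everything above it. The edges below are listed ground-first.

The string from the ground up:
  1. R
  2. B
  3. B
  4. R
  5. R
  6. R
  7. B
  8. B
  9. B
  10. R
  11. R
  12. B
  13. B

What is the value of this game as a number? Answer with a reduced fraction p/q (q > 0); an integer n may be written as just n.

Build G(s[:k]) for k = 1..13, string s = R B B R R R B B B R R B B.
step 1: add R to get R; options L={ ∅ } R={ 0 } — -1
step 2: add B to get RB; options L={ -1 } R={ 0 } — -1/2
step 3: add B to get RBB; options L={ -1; -1/2 } R={ 0 } — -1/4
step 4: add R to get RBBR; options L={ -1; -1/2 } R={ -1/4; 0 } — -3/8
step 5: add R to get RBBRR; options L={ -1; -1/2 } R={ -3/8; -1/4; 0 } — -7/16
step 6: add R to get RBBRRR; options L={ -1; -1/2 } R={ -7/16; -3/8; -1/4; 0 } — -15/32
step 7: add B to get RBBRRRB; options L={ -1; -1/2; -15/32 } R={ -7/16; -3/8; -1/4; 0 } — -29/64
step 8: add B to get RBBRRRBB; options L={ -1; -1/2; -15/32; -29/64 } R={ -7/16; -3/8; -1/4; 0 } — -57/128
step 9: add B to get RBBRRRBBB; options L={ -1; -1/2; -15/32; -29/64; -57/128 } R={ -7/16; -3/8; -1/4; 0 } — -113/256
step 10: add R to get RBBRRRBBBR; options L={ -1; -1/2; -15/32; -29/64; -57/128 } R={ -113/256; -7/16; -3/8; -1/4; 0 } — -227/512
step 11: add R to get RBBRRRBBBRR; options L={ -1; -1/2; -15/32; -29/64; -57/128 } R={ -227/512; -113/256; -7/16; -3/8; -1/4; 0 } — -455/1024
step 12: add B to get RBBRRRBBBRRB; options L={ -1; -1/2; -15/32; -29/64; -57/128; -455/1024 } R={ -227/512; -113/256; -7/16; -3/8; -1/4; 0 } — -909/2048
step 13: add B to get RBBRRRBBBRRBB; options L={ -1; -1/2; -15/32; -29/64; -57/128; -455/1024; -909/2048 } R={ -227/512; -113/256; -7/16; -3/8; -1/4; 0 } — -1817/4096

-1817/4096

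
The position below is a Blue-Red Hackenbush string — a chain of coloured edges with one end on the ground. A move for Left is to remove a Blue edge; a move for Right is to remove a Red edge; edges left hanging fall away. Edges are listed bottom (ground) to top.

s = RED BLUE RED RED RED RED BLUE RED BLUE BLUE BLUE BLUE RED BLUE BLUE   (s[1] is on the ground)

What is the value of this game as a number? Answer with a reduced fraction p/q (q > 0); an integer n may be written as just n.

step 1: add RED to get R; options L={ none } R={ 0 } ⇒ -1
step 2: add BLUE to get RB; options L={ -1 } R={ 0 } ⇒ -1/2
step 3: add RED to get RBR; options L={ -1 } R={ -1/2; 0 } ⇒ -3/4
step 4: add RED to get RBRR; options L={ -1 } R={ -3/4; -1/2; 0 } ⇒ -7/8
step 5: add RED to get RBRRR; options L={ -1 } R={ -7/8; -3/4; -1/2; 0 } ⇒ -15/16
step 6: add RED to get RBRRRR; options L={ -1 } R={ -15/16; -7/8; -3/4; -1/2; 0 } ⇒ -31/32
step 7: add BLUE to get RBRRRRB; options L={ -1; -31/32 } R={ -15/16; -7/8; -3/4; -1/2; 0 } ⇒ -61/64
step 8: add RED to get RBRRRRBR; options L={ -1; -31/32 } R={ -61/64; -15/16; -7/8; -3/4; -1/2; 0 } ⇒ -123/128
step 9: add BLUE to get RBRRRRBRB; options L={ -1; -31/32; -123/128 } R={ -61/64; -15/16; -7/8; -3/4; -1/2; 0 } ⇒ -245/256
step 10: add BLUE to get RBRRRRBRBB; options L={ -1; -31/32; -123/128; -245/256 } R={ -61/64; -15/16; -7/8; -3/4; -1/2; 0 } ⇒ -489/512
step 11: add BLUE to get RBRRRRBRBBB; options L={ -1; -31/32; -123/128; -245/256; -489/512 } R={ -61/64; -15/16; -7/8; -3/4; -1/2; 0 } ⇒ -977/1024
step 12: add BLUE to get RBRRRRBRBBBB; options L={ -1; -31/32; -123/128; -245/256; -489/512; -977/1024 } R={ -61/64; -15/16; -7/8; -3/4; -1/2; 0 } ⇒ -1953/2048
step 13: add RED to get RBRRRRBRBBBBR; options L={ -1; -31/32; -123/128; -245/256; -489/512; -977/1024 } R={ -1953/2048; -61/64; -15/16; -7/8; -3/4; -1/2; 0 } ⇒ -3907/4096
step 14: add BLUE to get RBRRRRBRBBBBRB; options L={ -1; -31/32; -123/128; -245/256; -489/512; -977/1024; -3907/4096 } R={ -1953/2048; -61/64; -15/16; -7/8; -3/4; -1/2; 0 } ⇒ -7813/8192
step 15: add BLUE to get RBRRRRBRBBBBRBB; options L={ -1; -31/32; -123/128; -245/256; -489/512; -977/1024; -3907/4096; -7813/8192 } R={ -1953/2048; -61/64; -15/16; -7/8; -3/4; -1/2; 0 } ⇒ -15625/16384

-15625/16384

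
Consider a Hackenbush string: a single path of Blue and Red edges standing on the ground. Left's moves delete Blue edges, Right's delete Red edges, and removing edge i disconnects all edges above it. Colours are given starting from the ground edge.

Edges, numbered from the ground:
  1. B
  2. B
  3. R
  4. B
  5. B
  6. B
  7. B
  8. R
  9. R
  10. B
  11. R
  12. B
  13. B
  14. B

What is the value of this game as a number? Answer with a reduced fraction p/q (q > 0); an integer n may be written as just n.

7983/4096

value_1 [B]  L=[0]  R=[(no moves)]  => 1
value_2 [BB]  L=[0 1]  R=[(no moves)]  => 2
value_3 [BBR]  L=[0 1]  R=[2]  => 3/2
value_4 [BBRB]  L=[0 1 3/2]  R=[2]  => 7/4
value_5 [BBRBB]  L=[0 1 3/2 7/4]  R=[2]  => 15/8
value_6 [BBRBBB]  L=[0 1 3/2 7/4 15/8]  R=[2]  => 31/16
value_7 [BBRBBBB]  L=[0 1 3/2 7/4 15/8 31/16]  R=[2]  => 63/32
value_8 [BBRBBBBR]  L=[0 1 3/2 7/4 15/8 31/16]  R=[63/32 2]  => 125/64
value_9 [BBRBBBBRR]  L=[0 1 3/2 7/4 15/8 31/16]  R=[125/64 63/32 2]  => 249/128
value_10 [BBRBBBBRRB]  L=[0 1 3/2 7/4 15/8 31/16 249/128]  R=[125/64 63/32 2]  => 499/256
value_11 [BBRBBBBRRBR]  L=[0 1 3/2 7/4 15/8 31/16 249/128]  R=[499/256 125/64 63/32 2]  => 997/512
value_12 [BBRBBBBRRBRB]  L=[0 1 3/2 7/4 15/8 31/16 249/128 997/512]  R=[499/256 125/64 63/32 2]  => 1995/1024
value_13 [BBRBBBBRRBRBB]  L=[0 1 3/2 7/4 15/8 31/16 249/128 997/512 1995/1024]  R=[499/256 125/64 63/32 2]  => 3991/2048
value_14 [BBRBBBBRRBRBBB]  L=[0 1 3/2 7/4 15/8 31/16 249/128 997/512 1995/1024 3991/2048]  R=[499/256 125/64 63/32 2]  => 7983/4096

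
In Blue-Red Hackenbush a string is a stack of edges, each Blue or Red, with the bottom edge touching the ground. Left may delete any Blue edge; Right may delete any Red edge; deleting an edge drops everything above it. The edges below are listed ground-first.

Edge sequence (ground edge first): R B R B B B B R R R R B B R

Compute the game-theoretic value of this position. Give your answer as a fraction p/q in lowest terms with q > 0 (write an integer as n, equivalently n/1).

Prefix values for R B R B B B B R R R R B B R via {L|R} + simplicity:
1 of 14 · R · max L −∞ · min R 0 so -1
2 of 14 · RB · max L -1 · min R 0 so -1/2
3 of 14 · RBR · max L -1 · min R -1/2 so -3/4
4 of 14 · RBRB · max L -3/4 · min R -1/2 so -5/8
5 of 14 · RBRBB · max L -5/8 · min R -1/2 so -9/16
6 of 14 · RBRBBB · max L -9/16 · min R -1/2 so -17/32
7 of 14 · RBRBBBB · max L -17/32 · min R -1/2 so -33/64
8 of 14 · RBRBBBBR · max L -17/32 · min R -33/64 so -67/128
9 of 14 · RBRBBBBRR · max L -17/32 · min R -67/128 so -135/256
10 of 14 · RBRBBBBRRR · max L -17/32 · min R -135/256 so -271/512
11 of 14 · RBRBBBBRRRR · max L -17/32 · min R -271/512 so -543/1024
12 of 14 · RBRBBBBRRRRB · max L -543/1024 · min R -271/512 so -1085/2048
13 of 14 · RBRBBBBRRRRBB · max L -1085/2048 · min R -271/512 so -2169/4096
14 of 14 · RBRBBBBRRRRBBR · max L -1085/2048 · min R -2169/4096 so -4339/8192

-4339/8192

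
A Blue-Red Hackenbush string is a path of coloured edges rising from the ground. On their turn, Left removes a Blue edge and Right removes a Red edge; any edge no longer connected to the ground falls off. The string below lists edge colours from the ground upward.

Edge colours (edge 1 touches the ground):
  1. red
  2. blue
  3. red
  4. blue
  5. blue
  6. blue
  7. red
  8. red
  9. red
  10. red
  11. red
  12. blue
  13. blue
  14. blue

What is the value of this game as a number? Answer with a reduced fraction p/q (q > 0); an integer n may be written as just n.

-4593/8192

r: Left { — }, Right { 0 } — simplest -1
rb: Left { -1 }, Right { 0 } — simplest -1/2
rbr: Left { -1 }, Right { -1/2, 0 } — simplest -3/4
rbrb: Left { -1, -3/4 }, Right { -1/2, 0 } — simplest -5/8
rbrbb: Left { -1, -3/4, -5/8 }, Right { -1/2, 0 } — simplest -9/16
rbrbbb: Left { -1, -3/4, -5/8, -9/16 }, Right { -1/2, 0 } — simplest -17/32
rbrbbbr: Left { -1, -3/4, -5/8, -9/16 }, Right { -17/32, -1/2, 0 } — simplest -35/64
rbrbbbrr: Left { -1, -3/4, -5/8, -9/16 }, Right { -35/64, -17/32, -1/2, 0 } — simplest -71/128
rbrbbbrrr: Left { -1, -3/4, -5/8, -9/16 }, Right { -71/128, -35/64, -17/32, -1/2, 0 } — simplest -143/256
rbrbbbrrrr: Left { -1, -3/4, -5/8, -9/16 }, Right { -143/256, -71/128, -35/64, -17/32, -1/2, 0 } — simplest -287/512
rbrbbbrrrrr: Left { -1, -3/4, -5/8, -9/16 }, Right { -287/512, -143/256, -71/128, -35/64, -17/32, -1/2, 0 } — simplest -575/1024
rbrbbbrrrrrb: Left { -1, -3/4, -5/8, -9/16, -575/1024 }, Right { -287/512, -143/256, -71/128, -35/64, -17/32, -1/2, 0 } — simplest -1149/2048
rbrbbbrrrrrbb: Left { -1, -3/4, -5/8, -9/16, -575/1024, -1149/2048 }, Right { -287/512, -143/256, -71/128, -35/64, -17/32, -1/2, 0 } — simplest -2297/4096
rbrbbbrrrrrbbb: Left { -1, -3/4, -5/8, -9/16, -575/1024, -1149/2048, -2297/4096 }, Right { -287/512, -143/256, -71/128, -35/64, -17/32, -1/2, 0 } — simplest -4593/8192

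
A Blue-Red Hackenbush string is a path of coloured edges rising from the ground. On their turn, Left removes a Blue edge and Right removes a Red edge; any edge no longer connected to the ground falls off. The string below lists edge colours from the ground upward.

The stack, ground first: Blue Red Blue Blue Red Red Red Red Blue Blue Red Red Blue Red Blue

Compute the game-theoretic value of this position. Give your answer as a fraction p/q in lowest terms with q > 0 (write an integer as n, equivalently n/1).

val_1 [B]  L=[0]  R=[none]  gives 1
val_2 [BR]  L=[0]  R=[1]  gives 1/2
val_3 [BRB]  L=[0, 1/2]  R=[1]  gives 3/4
val_4 [BRBB]  L=[0, 1/2, 3/4]  R=[1]  gives 7/8
val_5 [BRBBR]  L=[0, 1/2, 3/4]  R=[7/8, 1]  gives 13/16
val_6 [BRBBRR]  L=[0, 1/2, 3/4]  R=[13/16, 7/8, 1]  gives 25/32
val_7 [BRBBRRR]  L=[0, 1/2, 3/4]  R=[25/32, 13/16, 7/8, 1]  gives 49/64
val_8 [BRBBRRRR]  L=[0, 1/2, 3/4]  R=[49/64, 25/32, 13/16, 7/8, 1]  gives 97/128
val_9 [BRBBRRRRB]  L=[0, 1/2, 3/4, 97/128]  R=[49/64, 25/32, 13/16, 7/8, 1]  gives 195/256
val_10 [BRBBRRRRBB]  L=[0, 1/2, 3/4, 97/128, 195/256]  R=[49/64, 25/32, 13/16, 7/8, 1]  gives 391/512
val_11 [BRBBRRRRBBR]  L=[0, 1/2, 3/4, 97/128, 195/256]  R=[391/512, 49/64, 25/32, 13/16, 7/8, 1]  gives 781/1024
val_12 [BRBBRRRRBBRR]  L=[0, 1/2, 3/4, 97/128, 195/256]  R=[781/1024, 391/512, 49/64, 25/32, 13/16, 7/8, 1]  gives 1561/2048
val_13 [BRBBRRRRBBRRB]  L=[0, 1/2, 3/4, 97/128, 195/256, 1561/2048]  R=[781/1024, 391/512, 49/64, 25/32, 13/16, 7/8, 1]  gives 3123/4096
val_14 [BRBBRRRRBBRRBR]  L=[0, 1/2, 3/4, 97/128, 195/256, 1561/2048]  R=[3123/4096, 781/1024, 391/512, 49/64, 25/32, 13/16, 7/8, 1]  gives 6245/8192
val_15 [BRBBRRRRBBRRBRB]  L=[0, 1/2, 3/4, 97/128, 195/256, 1561/2048, 6245/8192]  R=[3123/4096, 781/1024, 391/512, 49/64, 25/32, 13/16, 7/8, 1]  gives 12491/16384

12491/16384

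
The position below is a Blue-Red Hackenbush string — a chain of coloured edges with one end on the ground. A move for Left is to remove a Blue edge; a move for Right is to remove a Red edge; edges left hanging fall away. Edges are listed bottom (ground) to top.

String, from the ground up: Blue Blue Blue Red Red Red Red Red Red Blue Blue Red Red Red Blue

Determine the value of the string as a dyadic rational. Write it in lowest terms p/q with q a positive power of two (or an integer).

1 of 15 · B · max L 0 · min R +∞ → 1
2 of 15 · BB · max L 1 · min R +∞ → 2
3 of 15 · BBB · max L 2 · min R +∞ → 3
4 of 15 · BBBR · max L 2 · min R 3 → 5/2
5 of 15 · BBBRR · max L 2 · min R 5/2 → 9/4
6 of 15 · BBBRRR · max L 2 · min R 9/4 → 17/8
7 of 15 · BBBRRRR · max L 2 · min R 17/8 → 33/16
8 of 15 · BBBRRRRR · max L 2 · min R 33/16 → 65/32
9 of 15 · BBBRRRRRR · max L 2 · min R 65/32 → 129/64
10 of 15 · BBBRRRRRRB · max L 129/64 · min R 65/32 → 259/128
11 of 15 · BBBRRRRRRBB · max L 259/128 · min R 65/32 → 519/256
12 of 15 · BBBRRRRRRBBR · max L 259/128 · min R 519/256 → 1037/512
13 of 15 · BBBRRRRRRBBRR · max L 259/128 · min R 1037/512 → 2073/1024
14 of 15 · BBBRRRRRRBBRRR · max L 259/128 · min R 2073/1024 → 4145/2048
15 of 15 · BBBRRRRRRBBRRRB · max L 4145/2048 · min R 2073/1024 → 8291/4096

8291/4096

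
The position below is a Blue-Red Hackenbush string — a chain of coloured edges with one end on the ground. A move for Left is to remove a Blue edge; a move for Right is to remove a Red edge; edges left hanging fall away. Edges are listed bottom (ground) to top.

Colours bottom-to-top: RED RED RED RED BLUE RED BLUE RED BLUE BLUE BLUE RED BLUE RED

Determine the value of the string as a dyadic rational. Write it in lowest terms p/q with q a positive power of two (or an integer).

-3723/1024

1 of 14 · R · max L −∞ · min R 0 gives -1
2 of 14 · RR · max L −∞ · min R -1 gives -2
3 of 14 · RRR · max L −∞ · min R -2 gives -3
4 of 14 · RRRR · max L −∞ · min R -3 gives -4
5 of 14 · RRRRB · max L -4 · min R -3 gives -7/2
6 of 14 · RRRRBR · max L -4 · min R -7/2 gives -15/4
7 of 14 · RRRRBRB · max L -15/4 · min R -7/2 gives -29/8
8 of 14 · RRRRBRBR · max L -15/4 · min R -29/8 gives -59/16
9 of 14 · RRRRBRBRB · max L -59/16 · min R -29/8 gives -117/32
10 of 14 · RRRRBRBRBB · max L -117/32 · min R -29/8 gives -233/64
11 of 14 · RRRRBRBRBBB · max L -233/64 · min R -29/8 gives -465/128
12 of 14 · RRRRBRBRBBBR · max L -233/64 · min R -465/128 gives -931/256
13 of 14 · RRRRBRBRBBBRB · max L -931/256 · min R -465/128 gives -1861/512
14 of 14 · RRRRBRBRBBBRBR · max L -931/256 · min R -1861/512 gives -3723/1024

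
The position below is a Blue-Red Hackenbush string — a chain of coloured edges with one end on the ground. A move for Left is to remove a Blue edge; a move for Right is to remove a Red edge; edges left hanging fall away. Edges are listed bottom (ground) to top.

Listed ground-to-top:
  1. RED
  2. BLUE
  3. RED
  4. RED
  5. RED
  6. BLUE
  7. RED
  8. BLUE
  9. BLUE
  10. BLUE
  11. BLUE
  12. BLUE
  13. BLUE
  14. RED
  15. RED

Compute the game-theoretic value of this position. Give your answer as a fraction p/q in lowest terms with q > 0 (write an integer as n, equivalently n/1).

val_1 [R]  L=[∅]  R=[0]  → -1
val_2 [RB]  L=[-1]  R=[0]  → -1/2
val_3 [RBR]  L=[-1]  R=[-1/2,0]  → -3/4
val_4 [RBRR]  L=[-1]  R=[-3/4,-1/2,0]  → -7/8
val_5 [RBRRR]  L=[-1]  R=[-7/8,-3/4,-1/2,0]  → -15/16
val_6 [RBRRRB]  L=[-1,-15/16]  R=[-7/8,-3/4,-1/2,0]  → -29/32
val_7 [RBRRRBR]  L=[-1,-15/16]  R=[-29/32,-7/8,-3/4,-1/2,0]  → -59/64
val_8 [RBRRRBRB]  L=[-1,-15/16,-59/64]  R=[-29/32,-7/8,-3/4,-1/2,0]  → -117/128
val_9 [RBRRRBRBB]  L=[-1,-15/16,-59/64,-117/128]  R=[-29/32,-7/8,-3/4,-1/2,0]  → -233/256
val_10 [RBRRRBRBBB]  L=[-1,-15/16,-59/64,-117/128,-233/256]  R=[-29/32,-7/8,-3/4,-1/2,0]  → -465/512
val_11 [RBRRRBRBBBB]  L=[-1,-15/16,-59/64,-117/128,-233/256,-465/512]  R=[-29/32,-7/8,-3/4,-1/2,0]  → -929/1024
val_12 [RBRRRBRBBBBB]  L=[-1,-15/16,-59/64,-117/128,-233/256,-465/512,-929/1024]  R=[-29/32,-7/8,-3/4,-1/2,0]  → -1857/2048
val_13 [RBRRRBRBBBBBB]  L=[-1,-15/16,-59/64,-117/128,-233/256,-465/512,-929/1024,-1857/2048]  R=[-29/32,-7/8,-3/4,-1/2,0]  → -3713/4096
val_14 [RBRRRBRBBBBBBR]  L=[-1,-15/16,-59/64,-117/128,-233/256,-465/512,-929/1024,-1857/2048]  R=[-3713/4096,-29/32,-7/8,-3/4,-1/2,0]  → -7427/8192
val_15 [RBRRRBRBBBBBBRR]  L=[-1,-15/16,-59/64,-117/128,-233/256,-465/512,-929/1024,-1857/2048]  R=[-7427/8192,-3713/4096,-29/32,-7/8,-3/4,-1/2,0]  → -14855/16384

-14855/16384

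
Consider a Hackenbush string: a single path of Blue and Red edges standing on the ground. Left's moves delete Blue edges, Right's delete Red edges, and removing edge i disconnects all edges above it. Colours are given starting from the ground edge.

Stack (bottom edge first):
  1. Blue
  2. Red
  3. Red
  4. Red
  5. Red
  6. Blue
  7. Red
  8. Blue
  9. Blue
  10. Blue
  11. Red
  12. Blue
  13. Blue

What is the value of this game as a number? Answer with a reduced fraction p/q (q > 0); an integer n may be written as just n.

edge 1 of 13 (Blue): { 0 | — } => 1
edge 2 of 13 (Red): { 0 | 1 } => 1/2
edge 3 of 13 (Red): { 0 | 1/2,1 } => 1/4
edge 4 of 13 (Red): { 0 | 1/4,1/2,1 } => 1/8
edge 5 of 13 (Red): { 0 | 1/8,1/4,1/2,1 } => 1/16
edge 6 of 13 (Blue): { 0,1/16 | 1/8,1/4,1/2,1 } => 3/32
edge 7 of 13 (Red): { 0,1/16 | 3/32,1/8,1/4,1/2,1 } => 5/64
edge 8 of 13 (Blue): { 0,1/16,5/64 | 3/32,1/8,1/4,1/2,1 } => 11/128
edge 9 of 13 (Blue): { 0,1/16,5/64,11/128 | 3/32,1/8,1/4,1/2,1 } => 23/256
edge 10 of 13 (Blue): { 0,1/16,5/64,11/128,23/256 | 3/32,1/8,1/4,1/2,1 } => 47/512
edge 11 of 13 (Red): { 0,1/16,5/64,11/128,23/256 | 47/512,3/32,1/8,1/4,1/2,1 } => 93/1024
edge 12 of 13 (Blue): { 0,1/16,5/64,11/128,23/256,93/1024 | 47/512,3/32,1/8,1/4,1/2,1 } => 187/2048
edge 13 of 13 (Blue): { 0,1/16,5/64,11/128,23/256,93/1024,187/2048 | 47/512,3/32,1/8,1/4,1/2,1 } => 375/4096

375/4096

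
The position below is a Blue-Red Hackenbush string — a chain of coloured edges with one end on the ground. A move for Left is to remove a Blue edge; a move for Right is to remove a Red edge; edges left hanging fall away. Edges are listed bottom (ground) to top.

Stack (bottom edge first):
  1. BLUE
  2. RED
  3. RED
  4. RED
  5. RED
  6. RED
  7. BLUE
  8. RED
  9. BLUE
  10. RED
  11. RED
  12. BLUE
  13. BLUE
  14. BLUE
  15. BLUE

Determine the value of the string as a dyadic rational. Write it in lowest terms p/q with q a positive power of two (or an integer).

671/16384

Recurse on prefixes of the 15-edge string BLUE RED RED RED RED RED BLUE RED BLUE RED RED BLUE BLUE BLUE BLUE:
B: Left { 0 }, Right {  } => simplest 1
BR: Left { 0 }, Right { 1 } => simplest 1/2
BRR: Left { 0 }, Right { 1/2,1 } => simplest 1/4
BRRR: Left { 0 }, Right { 1/4,1/2,1 } => simplest 1/8
BRRRR: Left { 0 }, Right { 1/8,1/4,1/2,1 } => simplest 1/16
BRRRRR: Left { 0 }, Right { 1/16,1/8,1/4,1/2,1 } => simplest 1/32
BRRRRRB: Left { 0,1/32 }, Right { 1/16,1/8,1/4,1/2,1 } => simplest 3/64
BRRRRRBR: Left { 0,1/32 }, Right { 3/64,1/16,1/8,1/4,1/2,1 } => simplest 5/128
BRRRRRBRB: Left { 0,1/32,5/128 }, Right { 3/64,1/16,1/8,1/4,1/2,1 } => simplest 11/256
BRRRRRBRBR: Left { 0,1/32,5/128 }, Right { 11/256,3/64,1/16,1/8,1/4,1/2,1 } => simplest 21/512
BRRRRRBRBRR: Left { 0,1/32,5/128 }, Right { 21/512,11/256,3/64,1/16,1/8,1/4,1/2,1 } => simplest 41/1024
BRRRRRBRBRRB: Left { 0,1/32,5/128,41/1024 }, Right { 21/512,11/256,3/64,1/16,1/8,1/4,1/2,1 } => simplest 83/2048
BRRRRRBRBRRBB: Left { 0,1/32,5/128,41/1024,83/2048 }, Right { 21/512,11/256,3/64,1/16,1/8,1/4,1/2,1 } => simplest 167/4096
BRRRRRBRBRRBBB: Left { 0,1/32,5/128,41/1024,83/2048,167/4096 }, Right { 21/512,11/256,3/64,1/16,1/8,1/4,1/2,1 } => simplest 335/8192
BRRRRRBRBRRBBBB: Left { 0,1/32,5/128,41/1024,83/2048,167/4096,335/8192 }, Right { 21/512,11/256,3/64,1/16,1/8,1/4,1/2,1 } => simplest 671/16384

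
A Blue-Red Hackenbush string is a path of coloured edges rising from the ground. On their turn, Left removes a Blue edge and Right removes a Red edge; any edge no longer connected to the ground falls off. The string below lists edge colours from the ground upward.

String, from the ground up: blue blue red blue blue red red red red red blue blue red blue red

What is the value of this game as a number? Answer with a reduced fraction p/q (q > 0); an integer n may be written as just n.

14389/8192

Recurse on prefixes of the 15-edge string blue blue red blue blue red red red red red blue blue red blue red:
edge 1 of 15 (blue): { 0 |  } gives 1
edge 2 of 15 (blue): { 0, 1 |  } gives 2
edge 3 of 15 (red): { 0, 1 | 2 } gives 3/2
edge 4 of 15 (blue): { 0, 1, 3/2 | 2 } gives 7/4
edge 5 of 15 (blue): { 0, 1, 3/2, 7/4 | 2 } gives 15/8
edge 6 of 15 (red): { 0, 1, 3/2, 7/4 | 15/8, 2 } gives 29/16
edge 7 of 15 (red): { 0, 1, 3/2, 7/4 | 29/16, 15/8, 2 } gives 57/32
edge 8 of 15 (red): { 0, 1, 3/2, 7/4 | 57/32, 29/16, 15/8, 2 } gives 113/64
edge 9 of 15 (red): { 0, 1, 3/2, 7/4 | 113/64, 57/32, 29/16, 15/8, 2 } gives 225/128
edge 10 of 15 (red): { 0, 1, 3/2, 7/4 | 225/128, 113/64, 57/32, 29/16, 15/8, 2 } gives 449/256
edge 11 of 15 (blue): { 0, 1, 3/2, 7/4, 449/256 | 225/128, 113/64, 57/32, 29/16, 15/8, 2 } gives 899/512
edge 12 of 15 (blue): { 0, 1, 3/2, 7/4, 449/256, 899/512 | 225/128, 113/64, 57/32, 29/16, 15/8, 2 } gives 1799/1024
edge 13 of 15 (red): { 0, 1, 3/2, 7/4, 449/256, 899/512 | 1799/1024, 225/128, 113/64, 57/32, 29/16, 15/8, 2 } gives 3597/2048
edge 14 of 15 (blue): { 0, 1, 3/2, 7/4, 449/256, 899/512, 3597/2048 | 1799/1024, 225/128, 113/64, 57/32, 29/16, 15/8, 2 } gives 7195/4096
edge 15 of 15 (red): { 0, 1, 3/2, 7/4, 449/256, 899/512, 3597/2048 | 7195/4096, 1799/1024, 225/128, 113/64, 57/32, 29/16, 15/8, 2 } gives 14389/8192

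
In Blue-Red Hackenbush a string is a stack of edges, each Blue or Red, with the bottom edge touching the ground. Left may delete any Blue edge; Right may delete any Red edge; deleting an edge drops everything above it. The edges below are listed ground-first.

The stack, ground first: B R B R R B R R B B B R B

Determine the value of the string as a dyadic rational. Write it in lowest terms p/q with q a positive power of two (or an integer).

2363/4096

G_1 [B]  L=[0]  R=[(no moves)]  ⇒ 1
G_2 [BR]  L=[0]  R=[1]  ⇒ 1/2
G_3 [BRB]  L=[0, 1/2]  R=[1]  ⇒ 3/4
G_4 [BRBR]  L=[0, 1/2]  R=[3/4, 1]  ⇒ 5/8
G_5 [BRBRR]  L=[0, 1/2]  R=[5/8, 3/4, 1]  ⇒ 9/16
G_6 [BRBRRB]  L=[0, 1/2, 9/16]  R=[5/8, 3/4, 1]  ⇒ 19/32
G_7 [BRBRRBR]  L=[0, 1/2, 9/16]  R=[19/32, 5/8, 3/4, 1]  ⇒ 37/64
G_8 [BRBRRBRR]  L=[0, 1/2, 9/16]  R=[37/64, 19/32, 5/8, 3/4, 1]  ⇒ 73/128
G_9 [BRBRRBRRB]  L=[0, 1/2, 9/16, 73/128]  R=[37/64, 19/32, 5/8, 3/4, 1]  ⇒ 147/256
G_10 [BRBRRBRRBB]  L=[0, 1/2, 9/16, 73/128, 147/256]  R=[37/64, 19/32, 5/8, 3/4, 1]  ⇒ 295/512
G_11 [BRBRRBRRBBB]  L=[0, 1/2, 9/16, 73/128, 147/256, 295/512]  R=[37/64, 19/32, 5/8, 3/4, 1]  ⇒ 591/1024
G_12 [BRBRRBRRBBBR]  L=[0, 1/2, 9/16, 73/128, 147/256, 295/512]  R=[591/1024, 37/64, 19/32, 5/8, 3/4, 1]  ⇒ 1181/2048
G_13 [BRBRRBRRBBBRB]  L=[0, 1/2, 9/16, 73/128, 147/256, 295/512, 1181/2048]  R=[591/1024, 37/64, 19/32, 5/8, 3/4, 1]  ⇒ 2363/4096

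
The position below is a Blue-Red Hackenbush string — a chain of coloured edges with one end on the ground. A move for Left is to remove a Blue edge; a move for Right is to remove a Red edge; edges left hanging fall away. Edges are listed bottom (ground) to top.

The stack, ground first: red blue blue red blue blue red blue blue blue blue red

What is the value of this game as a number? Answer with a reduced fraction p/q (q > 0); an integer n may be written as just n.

-579/2048

r: Left { none }, Right { 0 } ⇒ simplest -1
rb: Left { -1 }, Right { 0 } ⇒ simplest -1/2
rbb: Left { -1 -1/2 }, Right { 0 } ⇒ simplest -1/4
rbbr: Left { -1 -1/2 }, Right { -1/4 0 } ⇒ simplest -3/8
rbbrb: Left { -1 -1/2 -3/8 }, Right { -1/4 0 } ⇒ simplest -5/16
rbbrbb: Left { -1 -1/2 -3/8 -5/16 }, Right { -1/4 0 } ⇒ simplest -9/32
rbbrbbr: Left { -1 -1/2 -3/8 -5/16 }, Right { -9/32 -1/4 0 } ⇒ simplest -19/64
rbbrbbrb: Left { -1 -1/2 -3/8 -5/16 -19/64 }, Right { -9/32 -1/4 0 } ⇒ simplest -37/128
rbbrbbrbb: Left { -1 -1/2 -3/8 -5/16 -19/64 -37/128 }, Right { -9/32 -1/4 0 } ⇒ simplest -73/256
rbbrbbrbbb: Left { -1 -1/2 -3/8 -5/16 -19/64 -37/128 -73/256 }, Right { -9/32 -1/4 0 } ⇒ simplest -145/512
rbbrbbrbbbb: Left { -1 -1/2 -3/8 -5/16 -19/64 -37/128 -73/256 -145/512 }, Right { -9/32 -1/4 0 } ⇒ simplest -289/1024
rbbrbbrbbbbr: Left { -1 -1/2 -3/8 -5/16 -19/64 -37/128 -73/256 -145/512 }, Right { -289/1024 -9/32 -1/4 0 } ⇒ simplest -579/2048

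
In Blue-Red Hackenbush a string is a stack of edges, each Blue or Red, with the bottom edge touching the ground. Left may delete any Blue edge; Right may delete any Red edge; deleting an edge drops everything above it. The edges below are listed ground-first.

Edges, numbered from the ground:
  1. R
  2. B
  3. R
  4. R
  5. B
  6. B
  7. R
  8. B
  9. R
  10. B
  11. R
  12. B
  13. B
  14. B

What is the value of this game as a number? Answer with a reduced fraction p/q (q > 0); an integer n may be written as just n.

Build val(s[:k]) for k = 1..14, string s = R B R R B B R B R B R B B B.
R: Left { — }, Right { 0 } so simplest -1
RB: Left { -1 }, Right { 0 } so simplest -1/2
RBR: Left { -1 }, Right { -1/2, 0 } so simplest -3/4
RBRR: Left { -1 }, Right { -3/4, -1/2, 0 } so simplest -7/8
RBRRB: Left { -1, -7/8 }, Right { -3/4, -1/2, 0 } so simplest -13/16
RBRRBB: Left { -1, -7/8, -13/16 }, Right { -3/4, -1/2, 0 } so simplest -25/32
RBRRBBR: Left { -1, -7/8, -13/16 }, Right { -25/32, -3/4, -1/2, 0 } so simplest -51/64
RBRRBBRB: Left { -1, -7/8, -13/16, -51/64 }, Right { -25/32, -3/4, -1/2, 0 } so simplest -101/128
RBRRBBRBR: Left { -1, -7/8, -13/16, -51/64 }, Right { -101/128, -25/32, -3/4, -1/2, 0 } so simplest -203/256
RBRRBBRBRB: Left { -1, -7/8, -13/16, -51/64, -203/256 }, Right { -101/128, -25/32, -3/4, -1/2, 0 } so simplest -405/512
RBRRBBRBRBR: Left { -1, -7/8, -13/16, -51/64, -203/256 }, Right { -405/512, -101/128, -25/32, -3/4, -1/2, 0 } so simplest -811/1024
RBRRBBRBRBRB: Left { -1, -7/8, -13/16, -51/64, -203/256, -811/1024 }, Right { -405/512, -101/128, -25/32, -3/4, -1/2, 0 } so simplest -1621/2048
RBRRBBRBRBRBB: Left { -1, -7/8, -13/16, -51/64, -203/256, -811/1024, -1621/2048 }, Right { -405/512, -101/128, -25/32, -3/4, -1/2, 0 } so simplest -3241/4096
RBRRBBRBRBRBBB: Left { -1, -7/8, -13/16, -51/64, -203/256, -811/1024, -1621/2048, -3241/4096 }, Right { -405/512, -101/128, -25/32, -3/4, -1/2, 0 } so simplest -6481/8192

-6481/8192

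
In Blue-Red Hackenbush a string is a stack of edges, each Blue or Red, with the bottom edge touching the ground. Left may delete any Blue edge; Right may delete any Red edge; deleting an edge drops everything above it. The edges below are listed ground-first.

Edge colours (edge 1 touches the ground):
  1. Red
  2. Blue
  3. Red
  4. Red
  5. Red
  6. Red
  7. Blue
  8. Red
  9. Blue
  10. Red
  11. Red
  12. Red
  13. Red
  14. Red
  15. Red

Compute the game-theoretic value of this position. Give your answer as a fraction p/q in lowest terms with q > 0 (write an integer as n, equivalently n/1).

Prefix values for Red Blue Red Red Red Red Blue Red Blue Red Red Red Red Red Red via {L|R} + simplicity:
G_1 [R]  L=[]  R=[0]  so -1
G_2 [RB]  L=[-1]  R=[0]  so -1/2
G_3 [RBR]  L=[-1]  R=[-1/2 0]  so -3/4
G_4 [RBRR]  L=[-1]  R=[-3/4 -1/2 0]  so -7/8
G_5 [RBRRR]  L=[-1]  R=[-7/8 -3/4 -1/2 0]  so -15/16
G_6 [RBRRRR]  L=[-1]  R=[-15/16 -7/8 -3/4 -1/2 0]  so -31/32
G_7 [RBRRRRB]  L=[-1 -31/32]  R=[-15/16 -7/8 -3/4 -1/2 0]  so -61/64
G_8 [RBRRRRBR]  L=[-1 -31/32]  R=[-61/64 -15/16 -7/8 -3/4 -1/2 0]  so -123/128
G_9 [RBRRRRBRB]  L=[-1 -31/32 -123/128]  R=[-61/64 -15/16 -7/8 -3/4 -1/2 0]  so -245/256
G_10 [RBRRRRBRBR]  L=[-1 -31/32 -123/128]  R=[-245/256 -61/64 -15/16 -7/8 -3/4 -1/2 0]  so -491/512
G_11 [RBRRRRBRBRR]  L=[-1 -31/32 -123/128]  R=[-491/512 -245/256 -61/64 -15/16 -7/8 -3/4 -1/2 0]  so -983/1024
G_12 [RBRRRRBRBRRR]  L=[-1 -31/32 -123/128]  R=[-983/1024 -491/512 -245/256 -61/64 -15/16 -7/8 -3/4 -1/2 0]  so -1967/2048
G_13 [RBRRRRBRBRRRR]  L=[-1 -31/32 -123/128]  R=[-1967/2048 -983/1024 -491/512 -245/256 -61/64 -15/16 -7/8 -3/4 -1/2 0]  so -3935/4096
G_14 [RBRRRRBRBRRRRR]  L=[-1 -31/32 -123/128]  R=[-3935/4096 -1967/2048 -983/1024 -491/512 -245/256 -61/64 -15/16 -7/8 -3/4 -1/2 0]  so -7871/8192
G_15 [RBRRRRBRBRRRRRR]  L=[-1 -31/32 -123/128]  R=[-7871/8192 -3935/4096 -1967/2048 -983/1024 -491/512 -245/256 -61/64 -15/16 -7/8 -3/4 -1/2 0]  so -15743/16384

-15743/16384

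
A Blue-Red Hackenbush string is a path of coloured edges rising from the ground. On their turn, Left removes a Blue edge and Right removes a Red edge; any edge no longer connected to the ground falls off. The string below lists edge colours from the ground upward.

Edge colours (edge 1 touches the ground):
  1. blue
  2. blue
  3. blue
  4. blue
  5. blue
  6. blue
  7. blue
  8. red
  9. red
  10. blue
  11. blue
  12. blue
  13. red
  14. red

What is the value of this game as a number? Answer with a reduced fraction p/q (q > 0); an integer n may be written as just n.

825/128

b: Left { 0 }, Right { none } so simplest 1
bb: Left { 0,1 }, Right { none } so simplest 2
bbb: Left { 0,1,2 }, Right { none } so simplest 3
bbbb: Left { 0,1,2,3 }, Right { none } so simplest 4
bbbbb: Left { 0,1,2,3,4 }, Right { none } so simplest 5
bbbbbb: Left { 0,1,2,3,4,5 }, Right { none } so simplest 6
bbbbbbb: Left { 0,1,2,3,4,5,6 }, Right { none } so simplest 7
bbbbbbbr: Left { 0,1,2,3,4,5,6 }, Right { 7 } so simplest 13/2
bbbbbbbrr: Left { 0,1,2,3,4,5,6 }, Right { 13/2,7 } so simplest 25/4
bbbbbbbrrb: Left { 0,1,2,3,4,5,6,25/4 }, Right { 13/2,7 } so simplest 51/8
bbbbbbbrrbb: Left { 0,1,2,3,4,5,6,25/4,51/8 }, Right { 13/2,7 } so simplest 103/16
bbbbbbbrrbbb: Left { 0,1,2,3,4,5,6,25/4,51/8,103/16 }, Right { 13/2,7 } so simplest 207/32
bbbbbbbrrbbbr: Left { 0,1,2,3,4,5,6,25/4,51/8,103/16 }, Right { 207/32,13/2,7 } so simplest 413/64
bbbbbbbrrbbbrr: Left { 0,1,2,3,4,5,6,25/4,51/8,103/16 }, Right { 413/64,207/32,13/2,7 } so simplest 825/128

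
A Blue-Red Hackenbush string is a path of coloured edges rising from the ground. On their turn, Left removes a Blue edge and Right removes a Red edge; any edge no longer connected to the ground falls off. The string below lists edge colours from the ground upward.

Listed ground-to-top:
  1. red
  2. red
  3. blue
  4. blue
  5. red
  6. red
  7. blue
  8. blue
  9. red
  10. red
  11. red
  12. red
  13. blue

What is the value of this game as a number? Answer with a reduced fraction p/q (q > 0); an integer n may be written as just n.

Prefix values for red red blue blue red red blue blue red red red red blue via {L|R} + simplicity:
step 1: add red to get r; options L={ ∅ } R={ 0 } → -1
step 2: add red to get rr; options L={ ∅ } R={ -1 0 } → -2
step 3: add blue to get rrb; options L={ -2 } R={ -1 0 } → -3/2
step 4: add blue to get rrbb; options L={ -2 -3/2 } R={ -1 0 } → -5/4
step 5: add red to get rrbbr; options L={ -2 -3/2 } R={ -5/4 -1 0 } → -11/8
step 6: add red to get rrbbrr; options L={ -2 -3/2 } R={ -11/8 -5/4 -1 0 } → -23/16
step 7: add blue to get rrbbrrb; options L={ -2 -3/2 -23/16 } R={ -11/8 -5/4 -1 0 } → -45/32
step 8: add blue to get rrbbrrbb; options L={ -2 -3/2 -23/16 -45/32 } R={ -11/8 -5/4 -1 0 } → -89/64
step 9: add red to get rrbbrrbbr; options L={ -2 -3/2 -23/16 -45/32 } R={ -89/64 -11/8 -5/4 -1 0 } → -179/128
step 10: add red to get rrbbrrbbrr; options L={ -2 -3/2 -23/16 -45/32 } R={ -179/128 -89/64 -11/8 -5/4 -1 0 } → -359/256
step 11: add red to get rrbbrrbbrrr; options L={ -2 -3/2 -23/16 -45/32 } R={ -359/256 -179/128 -89/64 -11/8 -5/4 -1 0 } → -719/512
step 12: add red to get rrbbrrbbrrrr; options L={ -2 -3/2 -23/16 -45/32 } R={ -719/512 -359/256 -179/128 -89/64 -11/8 -5/4 -1 0 } → -1439/1024
step 13: add blue to get rrbbrrbbrrrrb; options L={ -2 -3/2 -23/16 -45/32 -1439/1024 } R={ -719/512 -359/256 -179/128 -89/64 -11/8 -5/4 -1 0 } → -2877/2048

-2877/2048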